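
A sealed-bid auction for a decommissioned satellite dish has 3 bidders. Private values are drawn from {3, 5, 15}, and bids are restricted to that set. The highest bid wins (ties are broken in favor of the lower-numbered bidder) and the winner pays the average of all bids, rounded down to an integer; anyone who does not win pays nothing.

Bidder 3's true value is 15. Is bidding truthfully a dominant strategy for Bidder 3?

No

Consider the case where Bidder 1 bids 3 and Bidder 2 bids 3.
Truthful bid 15: wins, pays 7, utility 15 - 7 = 8.
Bid 5 instead: wins, pays 3, utility 15 - 3 = 12.
Since 12 > 8, bidding 5 is strictly better here, so truthful bidding is not dominant.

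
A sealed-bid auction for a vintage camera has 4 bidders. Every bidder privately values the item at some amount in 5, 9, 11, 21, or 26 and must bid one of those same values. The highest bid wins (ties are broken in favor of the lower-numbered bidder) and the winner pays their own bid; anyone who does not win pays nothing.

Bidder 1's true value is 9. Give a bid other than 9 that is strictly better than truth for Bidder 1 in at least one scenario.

5

Suppose Bidder 2 bids 5, Bidder 3 bids 5 and Bidder 4 bids 5.
Bid 9: wins, pays 9, utility 9 - 9 = 0.
Bid 5: wins, pays 5, utility 9 - 5 = 4.
So bidding 5 beats truth here (4 > 0).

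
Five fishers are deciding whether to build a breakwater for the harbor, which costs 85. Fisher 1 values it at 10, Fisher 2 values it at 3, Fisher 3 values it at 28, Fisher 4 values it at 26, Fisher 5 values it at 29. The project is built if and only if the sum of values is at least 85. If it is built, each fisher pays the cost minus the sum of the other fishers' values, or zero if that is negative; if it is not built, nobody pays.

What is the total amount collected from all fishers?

Total value 96 ≥ cost 85, so it is built.
Fisher 1: others sum to 86; max(0, 85 - 86) = 0.
Fisher 2: others sum to 93; max(0, 85 - 93) = 0.
Fisher 3: others sum to 68; max(0, 85 - 68) = 17.
Fisher 4: others sum to 70; max(0, 85 - 70) = 15.
Fisher 5: others sum to 67; max(0, 85 - 67) = 18.
Total collected = 0 + 0 + 17 + 15 + 18 = 50.

50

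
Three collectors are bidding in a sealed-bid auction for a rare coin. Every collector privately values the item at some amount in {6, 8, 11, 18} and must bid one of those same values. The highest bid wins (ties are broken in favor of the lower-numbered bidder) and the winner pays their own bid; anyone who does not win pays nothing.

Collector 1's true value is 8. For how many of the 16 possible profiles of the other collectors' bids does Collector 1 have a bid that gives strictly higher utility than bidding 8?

1

Others bid (6, 6): truth gives 0; bid 6 gives 2 > 0. Violating.
Others bid (6, 8): truth gives 0; no alternative beats it.
Others bid (6, 11): truth gives 0; no alternative beats it.
(Checking all 16 profiles: 1 has a profitable deviation, 15 do not.)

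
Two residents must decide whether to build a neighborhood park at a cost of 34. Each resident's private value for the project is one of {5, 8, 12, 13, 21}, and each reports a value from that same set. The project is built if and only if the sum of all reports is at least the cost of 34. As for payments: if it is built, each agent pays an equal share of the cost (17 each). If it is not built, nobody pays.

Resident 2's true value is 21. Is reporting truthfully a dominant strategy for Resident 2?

Check each profile of the others' reports and compare truth against every alternative report.
Others report (13): truth gives 4, best alternative gives 0.
Others report (21): truth gives 4, best alternative gives 4.
Others report (5): truth gives 0, best alternative gives 0.
Others report (8): truth gives 0, best alternative gives 0.
Others report (12): truth gives 0, best alternative gives 0.
In every case the truthful report is at least as good as any alternative, so it is a dominant strategy.

Yes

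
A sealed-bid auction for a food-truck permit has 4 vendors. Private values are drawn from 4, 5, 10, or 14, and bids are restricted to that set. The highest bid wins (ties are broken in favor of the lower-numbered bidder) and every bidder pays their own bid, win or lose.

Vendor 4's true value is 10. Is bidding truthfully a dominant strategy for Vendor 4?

Consider the case where Vendor 1 bids 4, Vendor 2 bids 4 and Vendor 3 bids 4.
Truthful bid 10: wins, pays 10, utility 10 - 10 = 0.
Bid 5 instead: wins, pays 5, utility 10 - 5 = 5.
Since 5 > 0, bidding 5 is strictly better here, so truthful bidding is not dominant.

No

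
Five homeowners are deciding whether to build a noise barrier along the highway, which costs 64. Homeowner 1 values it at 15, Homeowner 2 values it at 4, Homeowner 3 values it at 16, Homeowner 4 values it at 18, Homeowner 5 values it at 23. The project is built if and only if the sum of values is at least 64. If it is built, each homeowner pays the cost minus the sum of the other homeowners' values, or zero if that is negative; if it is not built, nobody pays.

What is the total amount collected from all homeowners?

Total value 76 ≥ cost 64, so it is built.
Homeowner 1: others sum to 61; max(0, 64 - 61) = 3.
Homeowner 2: others sum to 72; max(0, 64 - 72) = 0.
Homeowner 3: others sum to 60; max(0, 64 - 60) = 4.
Homeowner 4: others sum to 58; max(0, 64 - 58) = 6.
Homeowner 5: others sum to 53; max(0, 64 - 53) = 11.
Total collected = 3 + 0 + 4 + 6 + 11 = 24.

24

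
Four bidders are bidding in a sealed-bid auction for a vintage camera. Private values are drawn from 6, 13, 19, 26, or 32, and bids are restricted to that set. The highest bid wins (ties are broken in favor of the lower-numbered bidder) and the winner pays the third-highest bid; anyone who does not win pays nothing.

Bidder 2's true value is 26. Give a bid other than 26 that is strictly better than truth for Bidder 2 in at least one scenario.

Suppose Bidder 1 bids 6, Bidder 3 bids 6 and Bidder 4 bids 32.
Bid 26: loses, pays 0, utility 0.
Bid 32: wins, pays 6, utility 26 - 6 = 20.
So bidding 32 beats truth here (20 > 0).

32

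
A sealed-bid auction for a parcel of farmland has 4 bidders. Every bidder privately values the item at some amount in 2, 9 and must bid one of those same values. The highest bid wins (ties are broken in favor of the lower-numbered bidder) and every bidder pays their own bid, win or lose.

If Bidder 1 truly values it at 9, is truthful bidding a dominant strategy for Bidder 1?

No

Consider the case where Bidder 2 bids 2, Bidder 3 bids 2 and Bidder 4 bids 2.
Truthful bid 9: wins, pays 9, utility 9 - 9 = 0.
Bid 2 instead: wins, pays 2, utility 9 - 2 = 7.
Since 7 > 0, bidding 2 is strictly better here, so truthful bidding is not dominant.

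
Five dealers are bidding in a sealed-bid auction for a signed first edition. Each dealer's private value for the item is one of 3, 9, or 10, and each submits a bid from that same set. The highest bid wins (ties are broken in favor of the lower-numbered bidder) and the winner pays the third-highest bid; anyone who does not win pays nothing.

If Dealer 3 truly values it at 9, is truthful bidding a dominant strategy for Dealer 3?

No

Consider the case where Dealer 1 bids 3, Dealer 2 bids 3, Dealer 4 bids 3 and Dealer 5 bids 10.
Truthful bid 9: loses, pays 0, utility 0.
Bid 10 instead: wins, pays 3, utility 9 - 3 = 6.
Since 6 > 0, bidding 10 is strictly better here, so truthful bidding is not dominant.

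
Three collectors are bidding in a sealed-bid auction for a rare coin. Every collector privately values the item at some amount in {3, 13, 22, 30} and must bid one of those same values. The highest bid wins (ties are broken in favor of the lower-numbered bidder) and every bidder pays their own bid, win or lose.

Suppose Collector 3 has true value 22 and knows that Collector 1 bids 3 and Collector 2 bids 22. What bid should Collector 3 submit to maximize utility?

3

Bid 3: loses but pays 3, utility -3.
Bid 13: loses but pays 13, utility -13.
Bid 22: loses but pays 22, utility -22.
Bid 30: wins, pays 30, utility 22 - 30 = -8.
The best choice is 3 with utility -3.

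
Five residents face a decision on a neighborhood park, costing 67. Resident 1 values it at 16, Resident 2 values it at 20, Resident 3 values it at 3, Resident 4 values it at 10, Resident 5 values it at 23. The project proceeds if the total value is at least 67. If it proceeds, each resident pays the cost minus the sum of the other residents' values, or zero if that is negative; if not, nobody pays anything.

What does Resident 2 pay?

15

Total value 72 ≥ cost 67, so the project is built.
The other residents' values sum to 52.
Cost minus that sum is 67 - 52 = 15.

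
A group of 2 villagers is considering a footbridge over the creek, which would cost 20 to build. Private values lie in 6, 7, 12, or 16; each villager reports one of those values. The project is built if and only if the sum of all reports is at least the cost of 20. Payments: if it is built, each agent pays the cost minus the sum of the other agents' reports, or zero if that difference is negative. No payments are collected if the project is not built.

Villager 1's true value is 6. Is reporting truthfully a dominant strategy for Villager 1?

Yes

Check each profile of the others' reports and compare truth against every alternative report.
Others report (16): truth gives 2, best alternative gives 2.
Others report (6): truth gives 0, best alternative gives 0.
Others report (7): truth gives 0, best alternative gives 0.
Others report (12): truth gives 0, best alternative gives 0.
In every case the truthful report is at least as good as any alternative, so it is a dominant strategy.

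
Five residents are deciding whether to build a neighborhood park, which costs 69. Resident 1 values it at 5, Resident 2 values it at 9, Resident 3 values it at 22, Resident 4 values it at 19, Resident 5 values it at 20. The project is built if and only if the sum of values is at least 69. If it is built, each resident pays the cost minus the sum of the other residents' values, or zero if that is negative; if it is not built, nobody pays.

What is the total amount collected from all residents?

46

Total value 75 ≥ cost 69, so it is built.
Resident 1: others sum to 70; max(0, 69 - 70) = 0.
Resident 2: others sum to 66; max(0, 69 - 66) = 3.
Resident 3: others sum to 53; max(0, 69 - 53) = 16.
Resident 4: others sum to 56; max(0, 69 - 56) = 13.
Resident 5: others sum to 55; max(0, 69 - 55) = 14.
Total collected = 0 + 3 + 16 + 13 + 14 = 46.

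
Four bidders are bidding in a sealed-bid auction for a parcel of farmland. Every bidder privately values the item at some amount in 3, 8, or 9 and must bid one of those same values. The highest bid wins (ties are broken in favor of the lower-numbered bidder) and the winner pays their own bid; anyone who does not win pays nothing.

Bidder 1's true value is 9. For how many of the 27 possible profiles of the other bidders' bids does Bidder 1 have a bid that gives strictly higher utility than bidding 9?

8

Others bid (3, 3, 3): truth gives 0; bid 3 gives 6 > 0. Violating.
Others bid (3, 3, 8): truth gives 0; bid 8 gives 1 > 0. Violating.
Others bid (3, 8, 3): truth gives 0; bid 8 gives 1 > 0. Violating.
Others bid (3, 8, 8): truth gives 0; bid 8 gives 1 > 0. Violating.
Others bid (3, 3, 9): truth gives 0; no alternative beats it.
Others bid (3, 8, 9): truth gives 0; no alternative beats it.
(Checking all 27 profiles: 8 have a profitable deviation, 19 do not.)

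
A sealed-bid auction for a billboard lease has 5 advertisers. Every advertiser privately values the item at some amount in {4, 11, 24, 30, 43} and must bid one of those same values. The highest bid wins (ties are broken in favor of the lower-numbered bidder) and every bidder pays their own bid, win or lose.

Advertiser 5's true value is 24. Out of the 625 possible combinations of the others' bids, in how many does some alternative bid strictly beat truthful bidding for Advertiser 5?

610

Others bid (4, 4, 4, 4): truth gives 0; bid 11 gives 13 > 0. Violating.
Others bid (4, 4, 4, 24): truth gives -24; bid 4 gives -4 > -24. Violating.
Others bid (4, 4, 4, 30): truth gives -24; bid 4 gives -4 > -24. Violating.
Others bid (4, 4, 4, 43): truth gives -24; bid 4 gives -4 > -24. Violating.
Others bid (4, 4, 4, 11): truth gives 0; no alternative beats it.
Others bid (4, 4, 11, 4): truth gives 0; no alternative beats it.
(Checking all 625 profiles: 610 have a profitable deviation, 15 do not.)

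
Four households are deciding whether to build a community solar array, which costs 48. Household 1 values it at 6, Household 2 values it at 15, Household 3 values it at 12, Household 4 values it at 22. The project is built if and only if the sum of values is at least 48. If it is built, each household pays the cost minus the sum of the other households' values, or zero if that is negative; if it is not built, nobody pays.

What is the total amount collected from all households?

28

Total value 55 ≥ cost 48, so it is built.
Household 1: others sum to 49; max(0, 48 - 49) = 0.
Household 2: others sum to 40; max(0, 48 - 40) = 8.
Household 3: others sum to 43; max(0, 48 - 43) = 5.
Household 4: others sum to 33; max(0, 48 - 33) = 15.
Total collected = 0 + 8 + 5 + 15 = 28.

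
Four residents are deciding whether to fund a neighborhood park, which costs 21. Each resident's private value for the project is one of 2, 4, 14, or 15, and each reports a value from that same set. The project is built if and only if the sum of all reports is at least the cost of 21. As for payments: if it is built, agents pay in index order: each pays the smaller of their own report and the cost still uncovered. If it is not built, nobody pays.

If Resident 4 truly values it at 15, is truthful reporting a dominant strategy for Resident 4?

Yes

Check each profile of the others' reports and compare truth against every alternative report.
Others report (2, 4, 15): truth gives 15, best alternative gives 15.
Others report (2, 14, 14): truth gives 15, best alternative gives 15.
Others report (2, 14, 15): truth gives 15, best alternative gives 15.
Others report (2, 15, 4): truth gives 15, best alternative gives 15.
Others report (2, 15, 14): truth gives 15, best alternative gives 15.
Others report (2, 15, 15): truth gives 15, best alternative gives 15.
(Remaining 58 profiles checked similarly; truth is weakly best in each.)
In every case the truthful report is at least as good as any alternative, so it is a dominant strategy.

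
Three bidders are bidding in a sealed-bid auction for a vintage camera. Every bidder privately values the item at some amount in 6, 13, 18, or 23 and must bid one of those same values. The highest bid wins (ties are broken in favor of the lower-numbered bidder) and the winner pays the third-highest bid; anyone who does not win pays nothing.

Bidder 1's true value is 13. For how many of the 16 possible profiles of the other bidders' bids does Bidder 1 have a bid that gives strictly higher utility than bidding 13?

Others bid (6, 18): truth gives 0; bid 18 gives 7 > 0. Violating.
Others bid (6, 23): truth gives 0; bid 23 gives 7 > 0. Violating.
Others bid (18, 6): truth gives 0; bid 18 gives 7 > 0. Violating.
Others bid (23, 6): truth gives 0; bid 23 gives 7 > 0. Violating.
Others bid (6, 6): truth gives 7; no alternative beats it.
Others bid (6, 13): truth gives 7; no alternative beats it.
(Checking all 16 profiles: 4 have a profitable deviation, 12 do not.)

4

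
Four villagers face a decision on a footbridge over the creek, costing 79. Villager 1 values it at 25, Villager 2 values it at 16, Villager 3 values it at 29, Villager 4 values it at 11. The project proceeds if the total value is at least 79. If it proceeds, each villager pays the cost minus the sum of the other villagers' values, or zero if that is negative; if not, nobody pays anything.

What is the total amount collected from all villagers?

73

Total value 81 ≥ cost 79, so it is built.
Villager 1: others sum to 56; max(0, 79 - 56) = 23.
Villager 2: others sum to 65; max(0, 79 - 65) = 14.
Villager 3: others sum to 52; max(0, 79 - 52) = 27.
Villager 4: others sum to 70; max(0, 79 - 70) = 9.
Total collected = 23 + 14 + 27 + 9 = 73.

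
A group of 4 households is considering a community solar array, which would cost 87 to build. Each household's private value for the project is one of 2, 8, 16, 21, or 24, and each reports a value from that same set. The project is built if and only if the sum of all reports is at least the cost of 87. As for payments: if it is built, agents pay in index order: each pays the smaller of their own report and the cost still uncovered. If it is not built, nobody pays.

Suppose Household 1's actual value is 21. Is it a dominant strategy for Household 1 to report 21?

No

Consider the case where Household 2 reports 24, Household 3 reports 24 and Household 4 reports 24.
Truthful report 21: project built, pays 21, utility 21 - 21 = 0.
Report 16 instead: project built, pays 16, utility 21 - 16 = 5.
Since 5 > 0, reporting 16 is strictly better here, so truthful reporting is not dominant.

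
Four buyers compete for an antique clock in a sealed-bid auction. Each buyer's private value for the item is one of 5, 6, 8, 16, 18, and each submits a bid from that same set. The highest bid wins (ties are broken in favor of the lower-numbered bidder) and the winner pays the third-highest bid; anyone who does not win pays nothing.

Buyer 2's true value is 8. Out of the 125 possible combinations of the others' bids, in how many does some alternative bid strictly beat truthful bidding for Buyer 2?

24

Others bid (5, 5, 16): truth gives 0; bid 16 gives 3 > 0. Violating.
Others bid (5, 5, 18): truth gives 0; bid 18 gives 3 > 0. Violating.
Others bid (5, 6, 16): truth gives 0; bid 16 gives 2 > 0. Violating.
Others bid (5, 6, 18): truth gives 0; bid 18 gives 2 > 0. Violating.
Others bid (5, 5, 5): truth gives 3; no alternative beats it.
Others bid (5, 5, 6): truth gives 3; no alternative beats it.
(Checking all 125 profiles: 24 have a profitable deviation, 101 do not.)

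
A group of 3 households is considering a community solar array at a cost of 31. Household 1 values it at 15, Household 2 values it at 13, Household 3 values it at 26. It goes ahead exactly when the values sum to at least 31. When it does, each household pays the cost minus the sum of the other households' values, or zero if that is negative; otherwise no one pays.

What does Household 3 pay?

Total value 54 ≥ cost 31, so the project is built.
The other households' values sum to 28.
Cost minus that sum is 31 - 28 = 3.

3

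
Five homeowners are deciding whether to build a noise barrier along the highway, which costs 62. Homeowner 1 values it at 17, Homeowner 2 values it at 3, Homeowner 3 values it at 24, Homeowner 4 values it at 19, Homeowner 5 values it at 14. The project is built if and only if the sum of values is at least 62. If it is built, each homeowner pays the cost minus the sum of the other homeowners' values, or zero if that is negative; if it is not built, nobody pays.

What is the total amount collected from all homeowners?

Total value 77 ≥ cost 62, so it is built.
Homeowner 1: others sum to 60; max(0, 62 - 60) = 2.
Homeowner 2: others sum to 74; max(0, 62 - 74) = 0.
Homeowner 3: others sum to 53; max(0, 62 - 53) = 9.
Homeowner 4: others sum to 58; max(0, 62 - 58) = 4.
Homeowner 5: others sum to 63; max(0, 62 - 63) = 0.
Total collected = 2 + 0 + 9 + 4 + 0 = 15.

15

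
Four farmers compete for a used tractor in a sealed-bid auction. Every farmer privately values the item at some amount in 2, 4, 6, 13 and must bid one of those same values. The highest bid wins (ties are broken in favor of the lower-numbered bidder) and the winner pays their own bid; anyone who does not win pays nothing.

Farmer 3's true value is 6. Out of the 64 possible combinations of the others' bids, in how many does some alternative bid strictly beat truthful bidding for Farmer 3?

2

Others bid (2, 2, 2): truth gives 0; bid 4 gives 2 > 0. Violating.
Others bid (2, 2, 4): truth gives 0; bid 4 gives 2 > 0. Violating.
Others bid (2, 2, 6): truth gives 0; no alternative beats it.
Others bid (2, 2, 13): truth gives 0; no alternative beats it.
(Checking all 64 profiles: 2 have a profitable deviation, 62 do not.)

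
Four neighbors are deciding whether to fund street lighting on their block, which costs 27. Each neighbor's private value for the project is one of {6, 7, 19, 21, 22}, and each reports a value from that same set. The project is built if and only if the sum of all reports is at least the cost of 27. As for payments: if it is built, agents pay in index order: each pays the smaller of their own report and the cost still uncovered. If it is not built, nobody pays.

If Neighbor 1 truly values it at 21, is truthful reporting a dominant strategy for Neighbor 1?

No

Consider the case where Neighbor 2 reports 6, Neighbor 3 reports 6 and Neighbor 4 reports 6.
Truthful report 21: project built, pays 21, utility 21 - 21 = 0.
Report 19 instead: project built, pays 19, utility 21 - 19 = 2.
Since 2 > 0, reporting 19 is strictly better here, so truthful reporting is not dominant.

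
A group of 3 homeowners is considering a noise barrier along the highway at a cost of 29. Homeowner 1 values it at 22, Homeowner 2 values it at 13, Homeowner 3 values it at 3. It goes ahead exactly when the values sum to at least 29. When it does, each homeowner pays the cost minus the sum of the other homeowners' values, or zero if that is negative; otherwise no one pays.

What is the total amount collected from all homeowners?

Total value 38 ≥ cost 29, so it is built.
Homeowner 1: others sum to 16; max(0, 29 - 16) = 13.
Homeowner 2: others sum to 25; max(0, 29 - 25) = 4.
Homeowner 3: others sum to 35; max(0, 29 - 35) = 0.
Total collected = 13 + 4 + 0 = 17.

17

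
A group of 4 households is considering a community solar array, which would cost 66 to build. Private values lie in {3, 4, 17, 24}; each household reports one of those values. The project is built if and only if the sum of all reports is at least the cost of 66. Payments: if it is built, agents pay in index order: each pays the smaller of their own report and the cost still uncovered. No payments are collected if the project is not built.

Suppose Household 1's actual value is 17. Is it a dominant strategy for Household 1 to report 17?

No

Consider the case where Household 2 reports 17, Household 3 reports 24 and Household 4 reports 24.
Truthful report 17: project built, pays 17, utility 17 - 17 = 0.
Report 3 instead: project built, pays 3, utility 17 - 3 = 14.
Since 14 > 0, reporting 3 is strictly better here, so truthful reporting is not dominant.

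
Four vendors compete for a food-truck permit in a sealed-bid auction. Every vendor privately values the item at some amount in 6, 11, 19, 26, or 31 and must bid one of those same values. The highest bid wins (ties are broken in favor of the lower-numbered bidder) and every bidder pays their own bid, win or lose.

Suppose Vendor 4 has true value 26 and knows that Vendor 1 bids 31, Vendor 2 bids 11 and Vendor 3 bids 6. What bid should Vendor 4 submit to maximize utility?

6

Bid 6: loses but pays 6, utility -6.
Bid 11: loses but pays 11, utility -11.
Bid 19: loses but pays 19, utility -19.
Bid 26: loses but pays 26, utility -26.
Bid 31: loses but pays 31, utility -31.
The best choice is 6 with utility -6.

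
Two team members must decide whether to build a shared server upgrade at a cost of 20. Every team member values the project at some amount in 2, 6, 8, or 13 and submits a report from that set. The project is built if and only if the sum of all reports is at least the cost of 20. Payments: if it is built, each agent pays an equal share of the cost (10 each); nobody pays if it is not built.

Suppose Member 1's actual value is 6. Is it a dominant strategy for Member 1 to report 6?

Check each profile of the others' reports and compare truth against every alternative report.
Others report (2): truth gives 0, best alternative gives 0.
Others report (6): truth gives 0, best alternative gives 0.
Others report (8): truth gives 0, best alternative gives 0.
Others report (13): truth gives 0, best alternative gives 0.
In every case the truthful report is at least as good as any alternative, so it is a dominant strategy.

Yes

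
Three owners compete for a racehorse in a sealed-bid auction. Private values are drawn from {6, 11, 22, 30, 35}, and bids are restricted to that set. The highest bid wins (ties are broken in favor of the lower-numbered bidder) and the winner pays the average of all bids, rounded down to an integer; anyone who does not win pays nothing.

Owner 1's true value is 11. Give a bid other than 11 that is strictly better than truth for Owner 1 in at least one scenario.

6

Suppose Owner 2 bids 6 and Owner 3 bids 6.
Bid 11: wins, pays 7, utility 11 - 7 = 4.
Bid 6: wins, pays 6, utility 11 - 6 = 5.
So bidding 6 beats truth here (5 > 4).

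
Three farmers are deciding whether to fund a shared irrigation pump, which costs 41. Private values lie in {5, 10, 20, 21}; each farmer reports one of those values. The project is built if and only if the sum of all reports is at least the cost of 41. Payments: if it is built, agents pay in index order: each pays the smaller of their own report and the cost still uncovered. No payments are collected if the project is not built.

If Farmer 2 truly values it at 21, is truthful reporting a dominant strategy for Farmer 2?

Consider the case where Farmer 1 reports 5 and Farmer 3 reports 20.
Truthful report 21: project built, pays 21, utility 21 - 21 = 0.
Report 20 instead: project built, pays 20, utility 21 - 20 = 1.
Since 1 > 0, reporting 20 is strictly better here, so truthful reporting is not dominant.

No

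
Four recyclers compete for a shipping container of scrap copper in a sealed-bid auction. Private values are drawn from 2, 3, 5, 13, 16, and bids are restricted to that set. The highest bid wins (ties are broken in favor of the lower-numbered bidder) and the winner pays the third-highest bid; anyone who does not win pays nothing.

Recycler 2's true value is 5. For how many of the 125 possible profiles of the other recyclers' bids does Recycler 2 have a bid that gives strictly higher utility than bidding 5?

Others bid (2, 2, 13): truth gives 0; bid 13 gives 3 > 0. Violating.
Others bid (2, 2, 16): truth gives 0; bid 16 gives 3 > 0. Violating.
Others bid (2, 3, 13): truth gives 0; bid 13 gives 2 > 0. Violating.
Others bid (2, 3, 16): truth gives 0; bid 16 gives 2 > 0. Violating.
Others bid (2, 2, 2): truth gives 3; no alternative beats it.
Others bid (2, 2, 3): truth gives 3; no alternative beats it.
(Checking all 125 profiles: 24 have a profitable deviation, 101 do not.)

24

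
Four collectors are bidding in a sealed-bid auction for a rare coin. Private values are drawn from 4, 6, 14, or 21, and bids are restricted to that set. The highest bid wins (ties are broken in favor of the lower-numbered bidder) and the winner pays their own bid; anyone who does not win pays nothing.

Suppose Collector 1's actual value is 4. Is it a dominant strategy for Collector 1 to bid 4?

Check each profile of the others' bids and compare truth against every alternative bid.
Others bid (4, 4, 4): truth gives 0, best alternative gives -2.
Others bid (4, 4, 6): truth gives 0, best alternative gives -2.
Others bid (4, 6, 4): truth gives 0, best alternative gives -2.
Others bid (4, 6, 6): truth gives 0, best alternative gives -2.
Others bid (6, 4, 4): truth gives 0, best alternative gives -2.
Others bid (6, 4, 6): truth gives 0, best alternative gives -2.
(Remaining 58 profiles checked similarly; truth is weakly best in each.)
In every case the truthful bid is at least as good as any alternative, so it is a dominant strategy.

Yes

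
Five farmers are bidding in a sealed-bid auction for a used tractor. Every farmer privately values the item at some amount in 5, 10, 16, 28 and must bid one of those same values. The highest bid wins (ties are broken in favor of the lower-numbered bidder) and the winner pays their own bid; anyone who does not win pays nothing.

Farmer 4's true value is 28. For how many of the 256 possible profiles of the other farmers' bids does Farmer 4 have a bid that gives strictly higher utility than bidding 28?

Others bid (5, 5, 5, 5): truth gives 0; bid 10 gives 18 > 0. Violating.
Others bid (5, 5, 5, 10): truth gives 0; bid 10 gives 18 > 0. Violating.
Others bid (5, 5, 5, 16): truth gives 0; bid 16 gives 12 > 0. Violating.
Others bid (5, 5, 10, 5): truth gives 0; bid 16 gives 12 > 0. Violating.
Others bid (5, 5, 5, 28): truth gives 0; no alternative beats it.
Others bid (5, 5, 10, 28): truth gives 0; no alternative beats it.
(Checking all 256 profiles: 24 have a profitable deviation, 232 do not.)

24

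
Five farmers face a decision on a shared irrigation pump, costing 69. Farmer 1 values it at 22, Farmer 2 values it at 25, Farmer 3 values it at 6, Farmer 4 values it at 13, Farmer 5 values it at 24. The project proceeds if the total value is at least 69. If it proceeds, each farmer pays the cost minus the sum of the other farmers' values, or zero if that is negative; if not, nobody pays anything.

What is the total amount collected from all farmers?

Total value 90 ≥ cost 69, so it is built.
Farmer 1: others sum to 68; max(0, 69 - 68) = 1.
Farmer 2: others sum to 65; max(0, 69 - 65) = 4.
Farmer 3: others sum to 84; max(0, 69 - 84) = 0.
Farmer 4: others sum to 77; max(0, 69 - 77) = 0.
Farmer 5: others sum to 66; max(0, 69 - 66) = 3.
Total collected = 1 + 4 + 0 + 0 + 3 = 8.

8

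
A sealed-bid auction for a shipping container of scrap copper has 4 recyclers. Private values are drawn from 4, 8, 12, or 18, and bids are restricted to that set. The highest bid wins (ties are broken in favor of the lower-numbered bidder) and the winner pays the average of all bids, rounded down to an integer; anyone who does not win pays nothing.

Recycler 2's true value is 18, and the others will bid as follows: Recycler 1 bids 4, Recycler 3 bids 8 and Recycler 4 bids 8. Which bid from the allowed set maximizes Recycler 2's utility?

8

Bid 4: loses, pays 0, utility 0.
Bid 8: wins, pays 7, utility 18 - 7 = 11.
Bid 12: wins, pays 8, utility 18 - 8 = 10.
Bid 18: wins, pays 9, utility 18 - 9 = 9.
The best choice is 8 with utility 11.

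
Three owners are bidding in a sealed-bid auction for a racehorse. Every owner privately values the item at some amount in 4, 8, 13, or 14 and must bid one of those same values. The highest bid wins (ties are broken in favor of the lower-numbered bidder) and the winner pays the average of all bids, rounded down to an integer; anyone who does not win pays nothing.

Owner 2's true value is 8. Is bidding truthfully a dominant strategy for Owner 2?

Check each profile of the others' bids and compare truth against every alternative bid.
Others bid (4, 4): truth gives 3, best alternative gives 1.
Others bid (4, 8): truth gives 2, best alternative gives 0.
Others bid (4, 13): truth gives 0, best alternative gives 0.
Others bid (4, 14): truth gives 0, best alternative gives 0.
Others bid (8, 4): truth gives 0, best alternative gives 0.
Others bid (8, 8): truth gives 0, best alternative gives 0.
(Remaining 10 profiles checked similarly; truth is weakly best in each.)
In every case the truthful bid is at least as good as any alternative, so it is a dominant strategy.

Yes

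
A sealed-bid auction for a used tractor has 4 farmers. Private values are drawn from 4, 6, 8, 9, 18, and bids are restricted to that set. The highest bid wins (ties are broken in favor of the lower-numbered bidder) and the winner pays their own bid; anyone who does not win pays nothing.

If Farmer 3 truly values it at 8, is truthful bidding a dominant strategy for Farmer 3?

No

Consider the case where Farmer 1 bids 4, Farmer 2 bids 4 and Farmer 4 bids 4.
Truthful bid 8: wins, pays 8, utility 8 - 8 = 0.
Bid 6 instead: wins, pays 6, utility 8 - 6 = 2.
Since 2 > 0, bidding 6 is strictly better here, so truthful bidding is not dominant.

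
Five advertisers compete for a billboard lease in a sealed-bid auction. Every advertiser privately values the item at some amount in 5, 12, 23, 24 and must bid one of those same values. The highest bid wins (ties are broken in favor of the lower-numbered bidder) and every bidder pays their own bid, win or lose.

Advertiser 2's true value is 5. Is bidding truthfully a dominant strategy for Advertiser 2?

Yes

Check each profile of the others' bids and compare truth against every alternative bid.
Others bid (5, 5, 5, 23): truth gives -5, best alternative gives -12.
Others bid (5, 5, 5, 24): truth gives -5, best alternative gives -12.
Others bid (5, 5, 12, 23): truth gives -5, best alternative gives -12.
Others bid (5, 5, 12, 24): truth gives -5, best alternative gives -12.
Others bid (5, 5, 23, 5): truth gives -5, best alternative gives -12.
Others bid (5, 5, 23, 12): truth gives -5, best alternative gives -12.
(Remaining 250 profiles checked similarly; truth is weakly best in each.)
In every case the truthful bid is at least as good as any alternative, so it is a dominant strategy.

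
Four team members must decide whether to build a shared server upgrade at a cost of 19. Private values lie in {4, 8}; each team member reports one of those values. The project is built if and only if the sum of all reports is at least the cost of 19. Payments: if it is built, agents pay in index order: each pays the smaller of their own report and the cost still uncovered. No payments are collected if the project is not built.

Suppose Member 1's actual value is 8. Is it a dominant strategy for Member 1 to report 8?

Consider the case where Member 2 reports 4, Member 3 reports 4 and Member 4 reports 8.
Truthful report 8: project built, pays 8, utility 8 - 8 = 0.
Report 4 instead: project built, pays 4, utility 8 - 4 = 4.
Since 4 > 0, reporting 4 is strictly better here, so truthful reporting is not dominant.

No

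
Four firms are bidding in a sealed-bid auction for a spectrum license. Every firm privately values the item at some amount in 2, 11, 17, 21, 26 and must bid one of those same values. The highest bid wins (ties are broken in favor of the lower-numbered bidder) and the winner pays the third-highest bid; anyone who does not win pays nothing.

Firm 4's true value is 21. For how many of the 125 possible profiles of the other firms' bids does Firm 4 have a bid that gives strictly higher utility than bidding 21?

27

Others bid (2, 2, 21): truth gives 0; bid 26 gives 19 > 0. Violating.
Others bid (2, 11, 21): truth gives 0; bid 26 gives 10 > 0. Violating.
Others bid (2, 17, 21): truth gives 0; bid 26 gives 4 > 0. Violating.
Others bid (2, 21, 2): truth gives 0; bid 26 gives 19 > 0. Violating.
Others bid (2, 2, 2): truth gives 19; no alternative beats it.
Others bid (2, 2, 11): truth gives 19; no alternative beats it.
(Checking all 125 profiles: 27 have a profitable deviation, 98 do not.)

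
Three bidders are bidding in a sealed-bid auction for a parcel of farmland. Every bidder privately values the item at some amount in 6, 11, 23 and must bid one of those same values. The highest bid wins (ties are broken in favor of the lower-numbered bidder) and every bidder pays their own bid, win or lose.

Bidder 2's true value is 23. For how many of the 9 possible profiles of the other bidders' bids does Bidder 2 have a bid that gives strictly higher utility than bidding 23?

Others bid (6, 6): truth gives 0; bid 11 gives 12 > 0. Violating.
Others bid (6, 11): truth gives 0; bid 11 gives 12 > 0. Violating.
Others bid (23, 6): truth gives -23; bid 6 gives -6 > -23. Violating.
Others bid (23, 11): truth gives -23; bid 6 gives -6 > -23. Violating.
Others bid (6, 23): truth gives 0; no alternative beats it.
Others bid (11, 6): truth gives 0; no alternative beats it.
(Checking all 9 profiles: 5 have a profitable deviation, 4 do not.)

5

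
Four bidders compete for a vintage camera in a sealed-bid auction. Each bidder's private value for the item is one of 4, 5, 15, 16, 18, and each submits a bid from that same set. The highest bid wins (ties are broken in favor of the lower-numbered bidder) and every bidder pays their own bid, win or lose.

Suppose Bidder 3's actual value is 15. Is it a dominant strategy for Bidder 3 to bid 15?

Consider the case where Bidder 1 bids 4, Bidder 2 bids 4 and Bidder 4 bids 4.
Truthful bid 15: wins, pays 15, utility 15 - 15 = 0.
Bid 5 instead: wins, pays 5, utility 15 - 5 = 10.
Since 10 > 0, bidding 5 is strictly better here, so truthful bidding is not dominant.

No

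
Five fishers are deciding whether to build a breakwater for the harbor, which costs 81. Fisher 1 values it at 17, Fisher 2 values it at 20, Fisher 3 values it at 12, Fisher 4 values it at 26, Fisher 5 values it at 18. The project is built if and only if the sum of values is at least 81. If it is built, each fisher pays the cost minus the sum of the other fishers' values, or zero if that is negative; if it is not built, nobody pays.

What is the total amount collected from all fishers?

33

Total value 93 ≥ cost 81, so it is built.
Fisher 1: others sum to 76; max(0, 81 - 76) = 5.
Fisher 2: others sum to 73; max(0, 81 - 73) = 8.
Fisher 3: others sum to 81; max(0, 81 - 81) = 0.
Fisher 4: others sum to 67; max(0, 81 - 67) = 14.
Fisher 5: others sum to 75; max(0, 81 - 75) = 6.
Total collected = 5 + 8 + 0 + 14 + 6 = 33.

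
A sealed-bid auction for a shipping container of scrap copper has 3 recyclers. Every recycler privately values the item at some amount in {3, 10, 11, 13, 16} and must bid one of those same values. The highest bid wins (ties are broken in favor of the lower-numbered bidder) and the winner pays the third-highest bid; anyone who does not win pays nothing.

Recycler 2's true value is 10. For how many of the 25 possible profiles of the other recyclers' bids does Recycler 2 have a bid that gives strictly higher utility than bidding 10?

6

Others bid (3, 11): truth gives 0; bid 11 gives 7 > 0. Violating.
Others bid (3, 13): truth gives 0; bid 13 gives 7 > 0. Violating.
Others bid (3, 16): truth gives 0; bid 16 gives 7 > 0. Violating.
Others bid (10, 3): truth gives 0; bid 11 gives 7 > 0. Violating.
Others bid (3, 3): truth gives 7; no alternative beats it.
Others bid (3, 10): truth gives 7; no alternative beats it.
(Checking all 25 profiles: 6 have a profitable deviation, 19 do not.)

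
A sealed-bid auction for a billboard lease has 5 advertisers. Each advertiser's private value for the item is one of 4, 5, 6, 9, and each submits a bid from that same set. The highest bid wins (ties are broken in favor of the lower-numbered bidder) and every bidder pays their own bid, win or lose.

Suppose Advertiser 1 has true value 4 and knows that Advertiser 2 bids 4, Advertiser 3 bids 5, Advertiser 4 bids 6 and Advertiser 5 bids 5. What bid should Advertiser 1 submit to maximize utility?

6

Bid 4: loses but pays 4, utility -4.
Bid 5: loses but pays 5, utility -5.
Bid 6: wins, pays 6, utility 4 - 6 = -2.
Bid 9: wins, pays 9, utility 4 - 9 = -5.
The best choice is 6 with utility -2.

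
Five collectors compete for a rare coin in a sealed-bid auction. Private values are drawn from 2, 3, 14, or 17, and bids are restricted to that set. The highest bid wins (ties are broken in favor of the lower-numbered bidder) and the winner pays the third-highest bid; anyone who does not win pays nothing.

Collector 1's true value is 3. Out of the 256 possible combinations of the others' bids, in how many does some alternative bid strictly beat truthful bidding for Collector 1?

Others bid (2, 2, 2, 14): truth gives 0; bid 14 gives 1 > 0. Violating.
Others bid (2, 2, 2, 17): truth gives 0; bid 17 gives 1 > 0. Violating.
Others bid (2, 2, 14, 2): truth gives 0; bid 14 gives 1 > 0. Violating.
Others bid (2, 2, 17, 2): truth gives 0; bid 17 gives 1 > 0. Violating.
Others bid (2, 2, 2, 2): truth gives 1; no alternative beats it.
Others bid (2, 2, 2, 3): truth gives 1; no alternative beats it.
(Checking all 256 profiles: 8 have a profitable deviation, 248 do not.)

8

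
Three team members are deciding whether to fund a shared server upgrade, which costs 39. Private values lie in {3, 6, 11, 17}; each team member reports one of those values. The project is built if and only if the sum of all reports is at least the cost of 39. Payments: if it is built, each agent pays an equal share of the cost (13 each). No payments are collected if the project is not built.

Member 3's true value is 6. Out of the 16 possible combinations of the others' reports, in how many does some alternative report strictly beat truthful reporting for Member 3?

1

Others report (17, 17): truth gives -7; report 3 gives 0 > -7. Violating.
Others report (3, 3): truth gives 0; no alternative beats it.
Others report (3, 6): truth gives 0; no alternative beats it.
(Checking all 16 profiles: 1 has a profitable deviation, 15 do not.)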